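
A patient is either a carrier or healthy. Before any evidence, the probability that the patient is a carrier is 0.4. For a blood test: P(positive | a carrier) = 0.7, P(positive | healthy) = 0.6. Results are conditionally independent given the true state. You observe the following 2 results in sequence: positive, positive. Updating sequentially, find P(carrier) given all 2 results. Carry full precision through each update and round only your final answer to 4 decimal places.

Apply Bayes' rule sequentially, carrying P(carrier) forward.
After 'positive': P(carrier) = 0.7·0.4000 / (0.7·0.4000 + 0.6·0.6000) ≈ 0.4375
After 'positive': P(carrier) = 0.7·0.4375 / (0.7·0.4375 + 0.6·0.5625) ≈ 0.4757

0.4757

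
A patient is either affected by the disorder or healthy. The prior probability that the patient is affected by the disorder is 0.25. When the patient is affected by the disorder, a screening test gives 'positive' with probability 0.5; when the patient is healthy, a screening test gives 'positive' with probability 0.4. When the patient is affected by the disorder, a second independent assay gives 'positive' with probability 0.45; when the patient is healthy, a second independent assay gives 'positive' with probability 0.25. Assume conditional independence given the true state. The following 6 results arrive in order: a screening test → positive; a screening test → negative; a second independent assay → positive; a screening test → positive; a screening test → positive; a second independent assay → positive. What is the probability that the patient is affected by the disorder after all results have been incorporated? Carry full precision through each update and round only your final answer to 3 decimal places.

0.637

After a screening test='positive': P(affected) = 0.5·0.2500 / (0.5·0.2500 + 0.4·0.7500) ≈ 0.2941
After a screening test='negative': P(affected) = 0.5·0.2941 / (0.5·0.2941 + 0.6·0.7059) ≈ 0.2577
After a second independent assay='positive': P(affected) = 0.45·0.2577 / (0.45·0.2577 + 0.25·0.7423) ≈ 0.3846
After a screening test='positive': P(affected) = 0.5·0.3846 / (0.5·0.3846 + 0.4·0.6154) ≈ 0.4386
After a screening test='positive': P(affected) = 0.5·0.4386 / (0.5·0.4386 + 0.4·0.5614) ≈ 0.4941
After a second independent assay='positive': P(affected) = 0.45·0.4941 / (0.45·0.4941 + 0.25·0.5059) ≈ 0.6374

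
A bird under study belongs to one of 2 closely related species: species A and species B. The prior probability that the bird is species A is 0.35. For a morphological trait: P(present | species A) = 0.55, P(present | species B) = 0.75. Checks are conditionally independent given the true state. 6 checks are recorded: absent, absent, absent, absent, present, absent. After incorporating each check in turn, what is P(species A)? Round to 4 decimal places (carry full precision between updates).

0.8818

After 'absent': P(species A) = 0.45·0.3500 / (0.45·0.3500 + 0.25·0.6500) ≈ 0.4922
After 'absent': P(species A) = 0.45·0.4922 / (0.45·0.4922 + 0.25·0.5078) ≈ 0.6357
After 'absent': P(species A) = 0.45·0.6357 / (0.45·0.6357 + 0.25·0.3643) ≈ 0.7585
After 'absent': P(species A) = 0.45·0.7585 / (0.45·0.7585 + 0.25·0.2415) ≈ 0.8497
After 'present': P(species A) = 0.55·0.8497 / (0.55·0.8497 + 0.75·0.1503) ≈ 0.8056
After 'absent': P(species A) = 0.45·0.8056 / (0.45·0.8056 + 0.25·0.1944) ≈ 0.8818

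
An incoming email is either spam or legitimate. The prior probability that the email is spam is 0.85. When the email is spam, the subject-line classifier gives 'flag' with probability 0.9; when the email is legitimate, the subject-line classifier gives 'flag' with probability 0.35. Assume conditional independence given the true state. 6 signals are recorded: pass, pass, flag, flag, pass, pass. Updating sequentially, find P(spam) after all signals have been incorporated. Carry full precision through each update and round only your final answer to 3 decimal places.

After 'pass': P(spam) = 0.1·0.8500 / (0.1·0.8500 + 0.65·0.1500) ≈ 0.4658
After 'pass': P(spam) = 0.1·0.4658 / (0.1·0.4658 + 0.65·0.5342) ≈ 0.1183
After 'flag': P(spam) = 0.9·0.1183 / (0.9·0.1183 + 0.35·0.8817) ≈ 0.2564
After 'flag': P(spam) = 0.9·0.2564 / (0.9·0.2564 + 0.35·0.7436) ≈ 0.4700
After 'pass': P(spam) = 0.1·0.4700 / (0.1·0.4700 + 0.65·0.5300) ≈ 0.1201
After 'pass': P(spam) = 0.1·0.1201 / (0.1·0.1201 + 0.65·0.8799) ≈ 0.0206

0.021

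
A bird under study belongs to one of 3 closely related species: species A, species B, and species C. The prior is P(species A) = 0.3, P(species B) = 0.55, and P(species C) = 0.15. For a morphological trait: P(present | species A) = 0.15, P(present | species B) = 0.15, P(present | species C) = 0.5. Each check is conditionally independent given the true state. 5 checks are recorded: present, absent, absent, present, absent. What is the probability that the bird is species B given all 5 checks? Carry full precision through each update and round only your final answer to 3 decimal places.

0.462

After 'present': normaliser = 0.15·0.3000 + 0.15·0.5500 + 0.5·0.1500; P(species A) ≈ 0.2222, P(species B) ≈ 0.4074, P(species C) ≈ 0.3704
After 'absent': normaliser = 0.85·0.2222 + 0.85·0.4074 + 0.5·0.3704; P(species A) ≈ 0.2622, P(species B) ≈ 0.4807, P(species C) ≈ 0.2571
After 'absent': normaliser = 0.85·0.2622 + 0.85·0.4807 + 0.5·0.2571; P(species A) ≈ 0.2933, P(species B) ≈ 0.5376, P(species C) ≈ 0.1691
After 'present': normaliser = 0.15·0.2933 + 0.15·0.5376 + 0.5·0.1691; P(species A) ≈ 0.2103, P(species B) ≈ 0.3855, P(species C) ≈ 0.4042
After 'absent': normaliser = 0.85·0.2103 + 0.85·0.3855 + 0.5·0.4042; P(species A) ≈ 0.2523, P(species B) ≈ 0.4625, P(species C) ≈ 0.2853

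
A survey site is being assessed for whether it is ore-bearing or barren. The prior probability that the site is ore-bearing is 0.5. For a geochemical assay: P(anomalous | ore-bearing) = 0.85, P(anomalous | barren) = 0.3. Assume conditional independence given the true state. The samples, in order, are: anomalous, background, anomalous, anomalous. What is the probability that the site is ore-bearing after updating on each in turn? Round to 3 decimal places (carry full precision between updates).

0.830

Apply Bayes' rule sequentially, carrying P(ore) forward.
After 'anomalous': P(ore) = 0.85·0.5000 / (0.85·0.5000 + 0.3·0.5000) ≈ 0.7391
After 'background': P(ore) = 0.15·0.7391 / (0.15·0.7391 + 0.7·0.2609) ≈ 0.3778
After 'anomalous': P(ore) = 0.85·0.3778 / (0.85·0.3778 + 0.3·0.6222) ≈ 0.6324
After 'anomalous': P(ore) = 0.85·0.6324 / (0.85·0.6324 + 0.3·0.3676) ≈ 0.8298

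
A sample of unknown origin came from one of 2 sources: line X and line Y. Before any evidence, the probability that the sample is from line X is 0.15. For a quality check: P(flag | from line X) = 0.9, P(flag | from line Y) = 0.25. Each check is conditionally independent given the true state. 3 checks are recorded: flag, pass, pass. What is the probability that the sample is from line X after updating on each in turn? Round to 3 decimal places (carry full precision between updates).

After 'flag': P(line X) = 0.9·0.1500 / (0.9·0.1500 + 0.25·0.8500) ≈ 0.3885
After 'pass': P(line X) = 0.1·0.3885 / (0.1·0.3885 + 0.75·0.6115) ≈ 0.0781
After 'pass': P(line X) = 0.1·0.0781 / (0.1·0.0781 + 0.75·0.9219) ≈ 0.0112

0.011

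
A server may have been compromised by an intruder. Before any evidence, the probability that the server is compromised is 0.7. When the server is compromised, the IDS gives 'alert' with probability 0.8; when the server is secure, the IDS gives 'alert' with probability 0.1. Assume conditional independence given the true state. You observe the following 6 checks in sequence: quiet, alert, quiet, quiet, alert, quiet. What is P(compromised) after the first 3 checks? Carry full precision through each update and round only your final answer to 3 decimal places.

After 'quiet': P(compromised) = 0.2·0.7000 / (0.2·0.7000 + 0.9·0.3000) ≈ 0.3415
After 'alert': P(compromised) = 0.8·0.3415 / (0.8·0.3415 + 0.1·0.6585) ≈ 0.8058
After 'quiet': P(compromised) = 0.2·0.8058 / (0.2·0.8058 + 0.9·0.1942) ≈ 0.4797

0.480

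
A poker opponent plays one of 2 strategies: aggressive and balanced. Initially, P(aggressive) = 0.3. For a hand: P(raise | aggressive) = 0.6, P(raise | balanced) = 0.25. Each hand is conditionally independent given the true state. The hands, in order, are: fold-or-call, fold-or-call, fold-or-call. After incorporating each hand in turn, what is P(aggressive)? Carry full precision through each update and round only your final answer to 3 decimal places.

0.061

After 'fold-or-call': P(aggressive) = 0.4·0.3000 / (0.4·0.3000 + 0.75·0.7000) ≈ 0.1860
After 'fold-or-call': P(aggressive) = 0.4·0.1860 / (0.4·0.1860 + 0.75·0.8140) ≈ 0.1087
After 'fold-or-call': P(aggressive) = 0.4·0.1087 / (0.4·0.1087 + 0.75·0.8913) ≈ 0.0610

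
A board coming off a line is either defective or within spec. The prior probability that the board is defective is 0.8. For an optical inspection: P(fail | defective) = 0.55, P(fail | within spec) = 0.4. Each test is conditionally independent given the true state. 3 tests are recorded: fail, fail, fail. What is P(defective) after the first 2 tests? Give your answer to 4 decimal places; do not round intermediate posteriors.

0.8832

Each posterior becomes the prior for the next update.
After 'fail': P(defective) = 0.55·0.8000 / (0.55·0.8000 + 0.4·0.2000) ≈ 0.8462
After 'fail': P(defective) = 0.55·0.8462 / (0.55·0.8462 + 0.4·0.1538) ≈ 0.8832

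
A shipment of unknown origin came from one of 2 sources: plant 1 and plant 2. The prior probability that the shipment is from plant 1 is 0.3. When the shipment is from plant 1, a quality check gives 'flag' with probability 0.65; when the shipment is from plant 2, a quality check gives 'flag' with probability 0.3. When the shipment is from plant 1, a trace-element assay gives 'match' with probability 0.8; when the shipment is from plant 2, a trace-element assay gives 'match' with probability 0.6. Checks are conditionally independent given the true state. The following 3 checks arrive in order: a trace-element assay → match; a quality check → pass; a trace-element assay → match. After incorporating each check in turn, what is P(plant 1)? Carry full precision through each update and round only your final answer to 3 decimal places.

0.276

After a trace-element assay='match': P(plant 1) = 0.8·0.3000 / (0.8·0.3000 + 0.6·0.7000) ≈ 0.3636
After a quality check='pass': P(plant 1) = 0.35·0.3636 / (0.35·0.3636 + 0.7·0.6364) ≈ 0.2222
After a trace-element assay='match': P(plant 1) = 0.8·0.2222 / (0.8·0.2222 + 0.6·0.7778) ≈ 0.2759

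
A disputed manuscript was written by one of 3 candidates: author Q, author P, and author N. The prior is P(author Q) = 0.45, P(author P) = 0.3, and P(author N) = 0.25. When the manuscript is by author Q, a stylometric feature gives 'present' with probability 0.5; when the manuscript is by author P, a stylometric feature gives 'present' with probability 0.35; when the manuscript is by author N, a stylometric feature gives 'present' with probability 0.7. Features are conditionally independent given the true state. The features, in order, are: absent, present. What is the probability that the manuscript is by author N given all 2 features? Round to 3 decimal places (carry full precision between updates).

After 'absent': normaliser = 0.5·0.4500 + 0.65·0.3000 + 0.3·0.2500; P(author Q) ≈ 0.4545, P(author P) ≈ 0.3939, P(author N) ≈ 0.1515
After 'present': normaliser = 0.5·0.4545 + 0.35·0.3939 + 0.7·0.1515; P(author Q) ≈ 0.4823, P(author P) ≈ 0.2926, P(author N) ≈ 0.2251

0.225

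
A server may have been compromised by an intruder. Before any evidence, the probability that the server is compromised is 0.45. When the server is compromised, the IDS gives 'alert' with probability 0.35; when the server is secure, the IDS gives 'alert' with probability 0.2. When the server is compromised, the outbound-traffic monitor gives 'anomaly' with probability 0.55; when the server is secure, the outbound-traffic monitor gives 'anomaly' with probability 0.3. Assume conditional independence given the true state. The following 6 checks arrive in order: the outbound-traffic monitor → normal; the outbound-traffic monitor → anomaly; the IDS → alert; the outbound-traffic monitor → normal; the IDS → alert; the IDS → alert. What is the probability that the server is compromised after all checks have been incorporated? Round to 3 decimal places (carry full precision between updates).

After the outbound-traffic monitor='normal': P(compromised) = 0.45·0.4500 / (0.45·0.4500 + 0.7·0.5500) ≈ 0.3447
After the outbound-traffic monitor='anomaly': P(compromised) = 0.55·0.3447 / (0.55·0.3447 + 0.3·0.6553) ≈ 0.4909
After the IDS='alert': P(compromised) = 0.35·0.4909 / (0.35·0.4909 + 0.2·0.5091) ≈ 0.6279
After the outbound-traffic monitor='normal': P(compromised) = 0.45·0.6279 / (0.45·0.6279 + 0.7·0.3721) ≈ 0.5203
After the IDS='alert': P(compromised) = 0.35·0.5203 / (0.35·0.5203 + 0.2·0.4797) ≈ 0.6550
After the IDS='alert': P(compromised) = 0.35·0.6550 / (0.35·0.6550 + 0.2·0.3450) ≈ 0.7686

0.769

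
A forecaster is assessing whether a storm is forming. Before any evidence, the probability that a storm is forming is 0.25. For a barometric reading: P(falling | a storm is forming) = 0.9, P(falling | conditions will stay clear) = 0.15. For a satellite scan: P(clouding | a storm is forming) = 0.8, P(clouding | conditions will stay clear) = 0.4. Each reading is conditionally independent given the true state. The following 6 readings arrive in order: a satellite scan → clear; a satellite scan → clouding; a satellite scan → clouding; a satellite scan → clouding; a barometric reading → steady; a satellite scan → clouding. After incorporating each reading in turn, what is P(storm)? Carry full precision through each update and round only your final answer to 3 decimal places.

After a satellite scan='clear': P(storm) = 0.2·0.2500 / (0.2·0.2500 + 0.6·0.7500) ≈ 0.1000
After a satellite scan='clouding': P(storm) = 0.8·0.1000 / (0.8·0.1000 + 0.4·0.9000) ≈ 0.1818
After a satellite scan='clouding': P(storm) = 0.8·0.1818 / (0.8·0.1818 + 0.4·0.8182) ≈ 0.3077
After a satellite scan='clouding': P(storm) = 0.8·0.3077 / (0.8·0.3077 + 0.4·0.6923) ≈ 0.4706
After a barometric reading='steady': P(storm) = 0.1·0.4706 / (0.1·0.4706 + 0.85·0.5294) ≈ 0.0947
After a satellite scan='clouding': P(storm) = 0.8·0.0947 / (0.8·0.0947 + 0.4·0.9053) ≈ 0.1730

0.173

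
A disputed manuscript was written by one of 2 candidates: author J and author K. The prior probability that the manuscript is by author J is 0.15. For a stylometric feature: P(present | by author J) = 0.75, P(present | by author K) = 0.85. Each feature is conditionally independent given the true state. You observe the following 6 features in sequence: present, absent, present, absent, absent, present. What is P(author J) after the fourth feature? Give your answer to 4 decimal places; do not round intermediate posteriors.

After 'present': P(author J) = 0.75·0.1500 / (0.75·0.1500 + 0.85·0.8500) ≈ 0.1347
After 'absent': P(author J) = 0.25·0.1347 / (0.25·0.1347 + 0.15·0.8653) ≈ 0.2060
After 'present': P(author J) = 0.75·0.2060 / (0.75·0.2060 + 0.85·0.7940) ≈ 0.1863
After 'absent': P(author J) = 0.25·0.1863 / (0.25·0.1863 + 0.15·0.8137) ≈ 0.2762

0.2762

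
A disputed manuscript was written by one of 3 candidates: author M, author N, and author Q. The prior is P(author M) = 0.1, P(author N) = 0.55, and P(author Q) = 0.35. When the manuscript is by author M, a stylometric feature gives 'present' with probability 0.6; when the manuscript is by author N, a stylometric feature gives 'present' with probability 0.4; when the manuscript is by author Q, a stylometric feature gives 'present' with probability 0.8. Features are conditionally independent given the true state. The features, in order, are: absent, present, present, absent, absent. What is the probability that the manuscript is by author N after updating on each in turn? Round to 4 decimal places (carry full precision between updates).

After 'absent': normaliser = 0.4·0.1000 + 0.6·0.5500 + 0.2·0.3500; P(author M) ≈ 0.0909, P(author N) ≈ 0.7500, P(author Q) ≈ 0.1591
After 'present': normaliser = 0.6·0.0909 + 0.4·0.7500 + 0.8·0.1591; P(author M) ≈ 0.1132, P(author N) ≈ 0.6226, P(author Q) ≈ 0.2642
After 'present': normaliser = 0.6·0.1132 + 0.4·0.6226 + 0.8·0.2642; P(author M) ≈ 0.1286, P(author N) ≈ 0.4714, P(author Q) ≈ 0.4000
After 'absent': normaliser = 0.4·0.1286 + 0.6·0.4714 + 0.2·0.4000; P(author M) ≈ 0.1241, P(author N) ≈ 0.6828, P(author Q) ≈ 0.1931
After 'absent': normaliser = 0.4·0.1241 + 0.6·0.6828 + 0.2·0.1931; P(author M) ≈ 0.0997, P(author N) ≈ 0.8227, P(author Q) ≈ 0.0776

0.8227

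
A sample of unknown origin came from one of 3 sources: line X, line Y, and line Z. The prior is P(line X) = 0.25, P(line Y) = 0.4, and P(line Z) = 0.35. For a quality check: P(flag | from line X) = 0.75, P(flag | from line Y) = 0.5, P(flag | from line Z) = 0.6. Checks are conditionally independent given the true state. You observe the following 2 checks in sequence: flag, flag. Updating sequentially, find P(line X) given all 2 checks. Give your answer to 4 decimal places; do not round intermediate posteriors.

0.3836

After 'flag': normaliser = 0.75·0.2500 + 0.5·0.4000 + 0.6·0.3500; P(line X) ≈ 0.3138, P(line Y) ≈ 0.3347, P(line Z) ≈ 0.3515
After 'flag': normaliser = 0.75·0.3138 + 0.5·0.3347 + 0.6·0.3515; P(line X) ≈ 0.3836, P(line Y) ≈ 0.2728, P(line Z) ≈ 0.3437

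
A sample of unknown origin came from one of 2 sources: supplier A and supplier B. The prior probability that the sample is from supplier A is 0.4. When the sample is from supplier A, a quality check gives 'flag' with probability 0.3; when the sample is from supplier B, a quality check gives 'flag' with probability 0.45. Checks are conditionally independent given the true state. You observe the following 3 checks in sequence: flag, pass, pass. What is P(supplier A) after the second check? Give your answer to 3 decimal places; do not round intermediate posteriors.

Each posterior becomes the prior for the next update.
After 'flag': P(supplier A) = 0.3·0.4000 / (0.3·0.4000 + 0.45·0.6000) ≈ 0.3077
After 'pass': P(supplier A) = 0.7·0.3077 / (0.7·0.3077 + 0.55·0.6923) ≈ 0.3613

0.361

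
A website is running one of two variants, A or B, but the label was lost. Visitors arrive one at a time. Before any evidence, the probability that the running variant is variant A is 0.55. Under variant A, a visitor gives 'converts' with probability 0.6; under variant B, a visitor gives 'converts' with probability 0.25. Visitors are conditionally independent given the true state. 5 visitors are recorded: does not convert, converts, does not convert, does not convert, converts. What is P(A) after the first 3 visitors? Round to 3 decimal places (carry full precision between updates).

0.455

Apply Bayes' rule sequentially, carrying P(A) forward.
After 'does not convert': P(A) = 0.4·0.5500 / (0.4·0.5500 + 0.75·0.4500) ≈ 0.3946
After 'converts': P(A) = 0.6·0.3946 / (0.6·0.3946 + 0.25·0.6054) ≈ 0.6101
After 'does not convert': P(A) = 0.4·0.6101 / (0.4·0.6101 + 0.75·0.3899) ≈ 0.4549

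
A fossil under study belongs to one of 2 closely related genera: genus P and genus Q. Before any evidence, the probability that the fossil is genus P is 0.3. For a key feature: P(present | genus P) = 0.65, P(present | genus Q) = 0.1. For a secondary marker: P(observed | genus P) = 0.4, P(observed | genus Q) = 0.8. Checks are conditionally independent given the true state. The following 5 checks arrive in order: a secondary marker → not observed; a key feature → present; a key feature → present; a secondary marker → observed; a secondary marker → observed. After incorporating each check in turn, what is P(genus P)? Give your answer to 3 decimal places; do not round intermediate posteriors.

0.931

After a secondary marker='not observed': P(genus P) = 0.6·0.3000 / (0.6·0.3000 + 0.2·0.7000) ≈ 0.5625
After a key feature='present': P(genus P) = 0.65·0.5625 / (0.65·0.5625 + 0.1·0.4375) ≈ 0.8931
After a key feature='present': P(genus P) = 0.65·0.8931 / (0.65·0.8931 + 0.1·0.1069) ≈ 0.9819
After a secondary marker='observed': P(genus P) = 0.4·0.9819 / (0.4·0.9819 + 0.8·0.0181) ≈ 0.9645
After a secondary marker='observed': P(genus P) = 0.4·0.9645 / (0.4·0.9645 + 0.8·0.0355) ≈ 0.9314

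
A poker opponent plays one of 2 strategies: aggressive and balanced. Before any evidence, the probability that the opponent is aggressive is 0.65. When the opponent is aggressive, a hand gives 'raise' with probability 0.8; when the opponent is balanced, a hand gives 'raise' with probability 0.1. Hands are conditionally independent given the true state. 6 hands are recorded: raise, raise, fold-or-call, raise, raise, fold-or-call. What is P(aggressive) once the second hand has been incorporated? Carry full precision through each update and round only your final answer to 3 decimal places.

After 'raise': P(aggressive) = 0.8·0.6500 / (0.8·0.6500 + 0.1·0.3500) ≈ 0.9369
After 'raise': P(aggressive) = 0.8·0.9369 / (0.8·0.9369 + 0.1·0.0631) ≈ 0.9917

0.992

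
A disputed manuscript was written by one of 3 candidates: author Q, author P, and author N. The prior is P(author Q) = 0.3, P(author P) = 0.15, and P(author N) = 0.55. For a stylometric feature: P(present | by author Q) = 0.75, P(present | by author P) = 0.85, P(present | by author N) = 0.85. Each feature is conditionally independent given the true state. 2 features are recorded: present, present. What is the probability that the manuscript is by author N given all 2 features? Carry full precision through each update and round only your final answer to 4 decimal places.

After 'present': normaliser = 0.75·0.3000 + 0.85·0.1500 + 0.85·0.5500; P(author Q) ≈ 0.2744, P(author P) ≈ 0.1555, P(author N) ≈ 0.5701
After 'present': normaliser = 0.75·0.2744 + 0.85·0.1555 + 0.85·0.5701; P(author Q) ≈ 0.2502, P(author P) ≈ 0.1607, P(author N) ≈ 0.5891

0.5891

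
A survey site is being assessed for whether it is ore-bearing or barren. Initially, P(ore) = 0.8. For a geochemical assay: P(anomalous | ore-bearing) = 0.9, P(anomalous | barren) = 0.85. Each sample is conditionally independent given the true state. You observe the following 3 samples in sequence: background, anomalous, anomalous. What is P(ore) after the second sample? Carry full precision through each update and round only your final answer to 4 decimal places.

0.7385

Each posterior becomes the prior for the next update.
After 'background': P(ore) = 0.1·0.8000 / (0.1·0.8000 + 0.15·0.2000) ≈ 0.7273
After 'anomalous': P(ore) = 0.9·0.7273 / (0.9·0.7273 + 0.85·0.2727) ≈ 0.7385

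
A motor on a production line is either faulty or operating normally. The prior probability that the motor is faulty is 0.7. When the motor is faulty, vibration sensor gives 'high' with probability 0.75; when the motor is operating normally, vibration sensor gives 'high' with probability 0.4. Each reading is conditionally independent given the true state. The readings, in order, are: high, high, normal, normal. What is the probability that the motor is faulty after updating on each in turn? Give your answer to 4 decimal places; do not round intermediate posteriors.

After 'high': P(faulty) = 0.75·0.7000 / (0.75·0.7000 + 0.4·0.3000) ≈ 0.8140
After 'high': P(faulty) = 0.75·0.8140 / (0.75·0.8140 + 0.4·0.1860) ≈ 0.8913
After 'normal': P(faulty) = 0.25·0.8913 / (0.25·0.8913 + 0.6·0.1087) ≈ 0.7737
After 'normal': P(faulty) = 0.25·0.7737 / (0.25·0.7737 + 0.6·0.2263) ≈ 0.5875

0.5875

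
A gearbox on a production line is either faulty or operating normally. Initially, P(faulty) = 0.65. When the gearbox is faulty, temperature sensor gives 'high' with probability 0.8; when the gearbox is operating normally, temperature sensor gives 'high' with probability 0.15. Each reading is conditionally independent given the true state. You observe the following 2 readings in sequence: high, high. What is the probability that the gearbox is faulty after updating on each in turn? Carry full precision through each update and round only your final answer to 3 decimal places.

After 'high': P(faulty) = 0.8·0.6500 / (0.8·0.6500 + 0.15·0.3500) ≈ 0.9083
After 'high': P(faulty) = 0.8·0.9083 / (0.8·0.9083 + 0.15·0.0917) ≈ 0.9814

0.981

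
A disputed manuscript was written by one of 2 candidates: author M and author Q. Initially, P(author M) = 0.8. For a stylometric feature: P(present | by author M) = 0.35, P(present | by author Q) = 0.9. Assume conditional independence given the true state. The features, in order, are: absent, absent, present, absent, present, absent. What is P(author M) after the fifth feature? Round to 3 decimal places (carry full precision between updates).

0.994

After 'absent': P(author M) = 0.65·0.8000 / (0.65·0.8000 + 0.1·0.2000) ≈ 0.9630
After 'absent': P(author M) = 0.65·0.9630 / (0.65·0.9630 + 0.1·0.0370) ≈ 0.9941
After 'present': P(author M) = 0.35·0.9941 / (0.35·0.9941 + 0.9·0.0059) ≈ 0.9850
After 'absent': P(author M) = 0.65·0.9850 / (0.65·0.9850 + 0.1·0.0150) ≈ 0.9977
After 'present': P(author M) = 0.35·0.9977 / (0.35·0.9977 + 0.9·0.0023) ≈ 0.9940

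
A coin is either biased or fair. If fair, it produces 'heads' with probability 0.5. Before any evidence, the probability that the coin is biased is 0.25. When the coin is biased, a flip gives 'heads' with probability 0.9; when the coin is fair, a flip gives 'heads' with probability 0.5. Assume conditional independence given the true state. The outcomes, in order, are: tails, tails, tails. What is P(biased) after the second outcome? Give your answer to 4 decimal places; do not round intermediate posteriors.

After 'tails': P(biased) = 0.1·0.2500 / (0.1·0.2500 + 0.5·0.7500) ≈ 0.0625
After 'tails': P(biased) = 0.1·0.0625 / (0.1·0.0625 + 0.5·0.9375) ≈ 0.0132

0.0132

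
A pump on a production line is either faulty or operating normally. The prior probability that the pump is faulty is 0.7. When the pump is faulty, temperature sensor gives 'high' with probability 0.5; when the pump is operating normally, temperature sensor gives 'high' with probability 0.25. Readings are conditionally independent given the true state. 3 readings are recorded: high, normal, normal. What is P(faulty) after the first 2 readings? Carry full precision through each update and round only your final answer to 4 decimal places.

0.7568

After 'high': P(faulty) = 0.5·0.7000 / (0.5·0.7000 + 0.25·0.3000) ≈ 0.8235
After 'normal': P(faulty) = 0.5·0.8235 / (0.5·0.8235 + 0.75·0.1765) ≈ 0.7568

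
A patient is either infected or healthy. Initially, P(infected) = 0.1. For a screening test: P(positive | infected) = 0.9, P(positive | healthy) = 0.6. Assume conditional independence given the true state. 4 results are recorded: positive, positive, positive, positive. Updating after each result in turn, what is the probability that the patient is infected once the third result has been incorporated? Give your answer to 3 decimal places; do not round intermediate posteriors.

Apply Bayes' rule sequentially, carrying P(infected) forward.
After 'positive': P(infected) = 0.9·0.1000 / (0.9·0.1000 + 0.6·0.9000) ≈ 0.1429
After 'positive': P(infected) = 0.9·0.1429 / (0.9·0.1429 + 0.6·0.8571) ≈ 0.2000
After 'positive': P(infected) = 0.9·0.2000 / (0.9·0.2000 + 0.6·0.8000) ≈ 0.2727

0.273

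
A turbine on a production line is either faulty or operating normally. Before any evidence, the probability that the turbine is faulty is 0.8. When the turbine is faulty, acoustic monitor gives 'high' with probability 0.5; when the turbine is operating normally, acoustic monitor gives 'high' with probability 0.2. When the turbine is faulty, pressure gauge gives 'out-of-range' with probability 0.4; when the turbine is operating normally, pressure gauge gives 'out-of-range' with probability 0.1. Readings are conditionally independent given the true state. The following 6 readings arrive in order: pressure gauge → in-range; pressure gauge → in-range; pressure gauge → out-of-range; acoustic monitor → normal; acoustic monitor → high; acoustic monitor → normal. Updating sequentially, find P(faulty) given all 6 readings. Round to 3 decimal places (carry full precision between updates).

After pressure gauge='in-range': P(faulty) = 0.6·0.8000 / (0.6·0.8000 + 0.9·0.2000) ≈ 0.7273
After pressure gauge='in-range': P(faulty) = 0.6·0.7273 / (0.6·0.7273 + 0.9·0.2727) ≈ 0.6400
After pressure gauge='out-of-range': P(faulty) = 0.4·0.6400 / (0.4·0.6400 + 0.1·0.3600) ≈ 0.8767
After acoustic monitor='normal': P(faulty) = 0.5·0.8767 / (0.5·0.8767 + 0.8·0.1233) ≈ 0.8163
After acoustic monitor='high': P(faulty) = 0.5·0.8163 / (0.5·0.8163 + 0.2·0.1837) ≈ 0.9174
After acoustic monitor='normal': P(faulty) = 0.5·0.9174 / (0.5·0.9174 + 0.8·0.0826) ≈ 0.8741

0.874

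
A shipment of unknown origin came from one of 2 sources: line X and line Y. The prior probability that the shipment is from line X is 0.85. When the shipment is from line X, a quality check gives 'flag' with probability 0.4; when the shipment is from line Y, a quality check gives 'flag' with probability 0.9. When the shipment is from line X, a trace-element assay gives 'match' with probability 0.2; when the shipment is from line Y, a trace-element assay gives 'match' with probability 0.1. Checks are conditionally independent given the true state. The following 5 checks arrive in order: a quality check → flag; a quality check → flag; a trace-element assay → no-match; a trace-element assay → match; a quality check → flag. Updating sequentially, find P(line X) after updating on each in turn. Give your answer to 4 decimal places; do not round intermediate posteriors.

After a quality check='flag': P(line X) = 0.4·0.8500 / (0.4·0.8500 + 0.9·0.1500) ≈ 0.7158
After a quality check='flag': P(line X) = 0.4·0.7158 / (0.4·0.7158 + 0.9·0.2842) ≈ 0.5282
After a trace-element assay='no-match': P(line X) = 0.8·0.5282 / (0.8·0.5282 + 0.9·0.4718) ≈ 0.4987
After a trace-element assay='match': P(line X) = 0.2·0.4987 / (0.2·0.4987 + 0.1·0.5013) ≈ 0.6655
After a quality check='flag': P(line X) = 0.4·0.6655 / (0.4·0.6655 + 0.9·0.3345) ≈ 0.4693

0.4693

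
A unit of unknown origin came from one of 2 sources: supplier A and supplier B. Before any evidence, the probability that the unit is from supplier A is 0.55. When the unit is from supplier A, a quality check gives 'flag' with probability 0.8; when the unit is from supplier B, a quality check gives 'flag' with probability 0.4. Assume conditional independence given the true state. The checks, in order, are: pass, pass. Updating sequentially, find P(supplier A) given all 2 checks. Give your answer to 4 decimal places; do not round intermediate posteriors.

Each posterior becomes the prior for the next update.
After 'pass': P(supplier A) = 0.2·0.5500 / (0.2·0.5500 + 0.6·0.4500) ≈ 0.2895
After 'pass': P(supplier A) = 0.2·0.2895 / (0.2·0.2895 + 0.6·0.7105) ≈ 0.1196

0.1196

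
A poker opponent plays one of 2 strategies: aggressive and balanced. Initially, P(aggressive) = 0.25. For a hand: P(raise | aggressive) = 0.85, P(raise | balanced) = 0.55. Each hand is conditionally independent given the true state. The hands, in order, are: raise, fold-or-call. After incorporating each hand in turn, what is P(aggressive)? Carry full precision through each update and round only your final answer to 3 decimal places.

After 'raise': P(aggressive) = 0.85·0.2500 / (0.85·0.2500 + 0.55·0.7500) ≈ 0.3400
After 'fold-or-call': P(aggressive) = 0.15·0.3400 / (0.15·0.3400 + 0.45·0.6600) ≈ 0.1466

0.147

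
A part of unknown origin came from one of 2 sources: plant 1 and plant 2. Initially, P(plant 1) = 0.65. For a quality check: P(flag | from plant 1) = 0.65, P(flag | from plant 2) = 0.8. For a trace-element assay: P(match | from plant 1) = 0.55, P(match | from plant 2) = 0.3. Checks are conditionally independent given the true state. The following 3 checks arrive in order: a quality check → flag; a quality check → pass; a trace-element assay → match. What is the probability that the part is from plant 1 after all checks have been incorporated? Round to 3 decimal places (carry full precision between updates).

0.829

After a quality check='flag': P(plant 1) = 0.65·0.6500 / (0.65·0.6500 + 0.8·0.3500) ≈ 0.6014
After a quality check='pass': P(plant 1) = 0.35·0.6014 / (0.35·0.6014 + 0.2·0.3986) ≈ 0.7253
After a trace-element assay='match': P(plant 1) = 0.55·0.7253 / (0.55·0.7253 + 0.3·0.2747) ≈ 0.8288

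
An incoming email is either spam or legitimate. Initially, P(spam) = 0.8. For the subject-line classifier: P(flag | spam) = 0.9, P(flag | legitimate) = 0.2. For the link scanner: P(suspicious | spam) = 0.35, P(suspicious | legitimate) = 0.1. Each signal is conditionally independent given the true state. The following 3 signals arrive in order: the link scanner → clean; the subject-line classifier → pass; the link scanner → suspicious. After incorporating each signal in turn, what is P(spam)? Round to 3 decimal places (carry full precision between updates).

0.558

After the link scanner='clean': P(spam) = 0.65·0.8000 / (0.65·0.8000 + 0.9·0.2000) ≈ 0.7429
After the subject-line classifier='pass': P(spam) = 0.1·0.7429 / (0.1·0.7429 + 0.8·0.2571) ≈ 0.2653
After the link scanner='suspicious': P(spam) = 0.35·0.2653 / (0.35·0.2653 + 0.1·0.7347) ≈ 0.5583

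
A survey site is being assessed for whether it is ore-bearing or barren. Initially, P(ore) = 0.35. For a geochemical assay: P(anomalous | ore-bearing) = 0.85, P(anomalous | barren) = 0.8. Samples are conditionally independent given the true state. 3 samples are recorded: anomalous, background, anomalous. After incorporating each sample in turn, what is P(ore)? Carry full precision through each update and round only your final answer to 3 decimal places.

Apply Bayes' rule sequentially, carrying P(ore) forward.
After 'anomalous': P(ore) = 0.85·0.3500 / (0.85·0.3500 + 0.8·0.6500) ≈ 0.3639
After 'background': P(ore) = 0.15·0.3639 / (0.15·0.3639 + 0.2·0.6361) ≈ 0.3003
After 'anomalous': P(ore) = 0.85·0.3003 / (0.85·0.3003 + 0.8·0.6997) ≈ 0.3131

0.313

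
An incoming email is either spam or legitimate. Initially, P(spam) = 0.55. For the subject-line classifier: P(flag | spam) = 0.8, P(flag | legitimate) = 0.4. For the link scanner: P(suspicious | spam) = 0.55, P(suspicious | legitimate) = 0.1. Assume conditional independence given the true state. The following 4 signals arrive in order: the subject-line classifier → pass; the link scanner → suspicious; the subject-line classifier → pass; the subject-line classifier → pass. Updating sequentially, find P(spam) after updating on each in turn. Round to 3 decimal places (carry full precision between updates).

After the subject-line classifier='pass': P(spam) = 0.2·0.5500 / (0.2·0.5500 + 0.6·0.4500) ≈ 0.2895
After the link scanner='suspicious': P(spam) = 0.55·0.2895 / (0.55·0.2895 + 0.1·0.7105) ≈ 0.6914
After the subject-line classifier='pass': P(spam) = 0.2·0.6914 / (0.2·0.6914 + 0.6·0.3086) ≈ 0.4276
After the subject-line classifier='pass': P(spam) = 0.2·0.4276 / (0.2·0.4276 + 0.6·0.5724) ≈ 0.1993

0.199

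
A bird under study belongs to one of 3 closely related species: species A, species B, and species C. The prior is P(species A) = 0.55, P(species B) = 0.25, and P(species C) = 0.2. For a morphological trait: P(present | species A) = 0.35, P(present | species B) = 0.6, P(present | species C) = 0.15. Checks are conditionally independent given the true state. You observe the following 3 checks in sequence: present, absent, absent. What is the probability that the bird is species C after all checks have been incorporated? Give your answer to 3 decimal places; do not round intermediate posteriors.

0.171

After 'present': normaliser = 0.35·0.5500 + 0.6·0.2500 + 0.15·0.2000; P(species A) ≈ 0.5168, P(species B) ≈ 0.4027, P(species C) ≈ 0.0805
After 'absent': normaliser = 0.65·0.5168 + 0.4·0.4027 + 0.85·0.0805; P(species A) ≈ 0.5941, P(species B) ≈ 0.2849, P(species C) ≈ 0.1211
After 'absent': normaliser = 0.65·0.5941 + 0.4·0.2849 + 0.85·0.1211; P(species A) ≈ 0.6404, P(species B) ≈ 0.1890, P(species C) ≈ 0.1707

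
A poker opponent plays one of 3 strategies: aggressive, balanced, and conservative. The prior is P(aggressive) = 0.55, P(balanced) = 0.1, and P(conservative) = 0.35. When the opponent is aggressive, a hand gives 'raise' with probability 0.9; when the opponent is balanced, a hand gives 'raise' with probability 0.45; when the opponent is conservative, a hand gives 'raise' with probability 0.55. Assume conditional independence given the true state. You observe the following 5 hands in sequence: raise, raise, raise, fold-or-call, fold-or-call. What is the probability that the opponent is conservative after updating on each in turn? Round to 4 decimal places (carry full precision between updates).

After 'raise': normaliser = 0.9·0.5500 + 0.45·0.1000 + 0.55·0.3500; P(aggressive) ≈ 0.6758, P(balanced) ≈ 0.0614, P(conservative) ≈ 0.2628
After 'raise': normaliser = 0.9·0.6758 + 0.45·0.0614 + 0.55·0.2628; P(aggressive) ≈ 0.7794, P(balanced) ≈ 0.0354, P(conservative) ≈ 0.1852
After 'raise': normaliser = 0.9·0.7794 + 0.45·0.0354 + 0.55·0.1852; P(aggressive) ≈ 0.8562, P(balanced) ≈ 0.0195, P(conservative) ≈ 0.1243
After 'fold-or-call': normaliser = 0.1·0.8562 + 0.55·0.0195 + 0.45·0.1243; P(aggressive) ≈ 0.5623, P(balanced) ≈ 0.0703, P(conservative) ≈ 0.3675
After 'fold-or-call': normaliser = 0.1·0.5623 + 0.55·0.0703 + 0.45·0.3675; P(aggressive) ≈ 0.2161, P(balanced) ≈ 0.1485, P(conservative) ≈ 0.6354

0.6354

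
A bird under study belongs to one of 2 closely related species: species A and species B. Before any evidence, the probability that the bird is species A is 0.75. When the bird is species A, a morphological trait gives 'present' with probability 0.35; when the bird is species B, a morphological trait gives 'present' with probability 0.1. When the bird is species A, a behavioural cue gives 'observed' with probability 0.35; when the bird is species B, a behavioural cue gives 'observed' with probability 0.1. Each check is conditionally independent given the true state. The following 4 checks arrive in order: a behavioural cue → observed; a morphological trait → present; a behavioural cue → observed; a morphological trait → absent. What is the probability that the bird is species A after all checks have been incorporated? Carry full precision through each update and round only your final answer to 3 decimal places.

Apply Bayes' rule sequentially, carrying P(species A) forward.
After a behavioural cue='observed': P(species A) = 0.35·0.7500 / (0.35·0.7500 + 0.1·0.2500) ≈ 0.9130
After a morphological trait='present': P(species A) = 0.35·0.9130 / (0.35·0.9130 + 0.1·0.0870) ≈ 0.9735
After a behavioural cue='observed': P(species A) = 0.35·0.9735 / (0.35·0.9735 + 0.1·0.0265) ≈ 0.9923
After a morphological trait='absent': P(species A) = 0.65·0.9923 / (0.65·0.9923 + 0.9·0.0077) ≈ 0.9893

0.989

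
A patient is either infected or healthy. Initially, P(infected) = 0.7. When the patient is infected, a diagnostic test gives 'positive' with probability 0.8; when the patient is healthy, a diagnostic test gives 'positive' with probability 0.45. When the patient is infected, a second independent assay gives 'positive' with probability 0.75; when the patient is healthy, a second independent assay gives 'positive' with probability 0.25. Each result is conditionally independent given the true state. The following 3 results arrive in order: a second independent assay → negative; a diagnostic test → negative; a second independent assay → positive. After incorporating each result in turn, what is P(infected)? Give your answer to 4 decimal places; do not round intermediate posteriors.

After a second independent assay='negative': P(infected) = 0.25·0.7000 / (0.25·0.7000 + 0.75·0.3000) ≈ 0.4375
After a diagnostic test='negative': P(infected) = 0.2·0.4375 / (0.2·0.4375 + 0.55·0.5625) ≈ 0.2205
After a second independent assay='positive': P(infected) = 0.75·0.2205 / (0.75·0.2205 + 0.25·0.7795) ≈ 0.4590

0.4590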